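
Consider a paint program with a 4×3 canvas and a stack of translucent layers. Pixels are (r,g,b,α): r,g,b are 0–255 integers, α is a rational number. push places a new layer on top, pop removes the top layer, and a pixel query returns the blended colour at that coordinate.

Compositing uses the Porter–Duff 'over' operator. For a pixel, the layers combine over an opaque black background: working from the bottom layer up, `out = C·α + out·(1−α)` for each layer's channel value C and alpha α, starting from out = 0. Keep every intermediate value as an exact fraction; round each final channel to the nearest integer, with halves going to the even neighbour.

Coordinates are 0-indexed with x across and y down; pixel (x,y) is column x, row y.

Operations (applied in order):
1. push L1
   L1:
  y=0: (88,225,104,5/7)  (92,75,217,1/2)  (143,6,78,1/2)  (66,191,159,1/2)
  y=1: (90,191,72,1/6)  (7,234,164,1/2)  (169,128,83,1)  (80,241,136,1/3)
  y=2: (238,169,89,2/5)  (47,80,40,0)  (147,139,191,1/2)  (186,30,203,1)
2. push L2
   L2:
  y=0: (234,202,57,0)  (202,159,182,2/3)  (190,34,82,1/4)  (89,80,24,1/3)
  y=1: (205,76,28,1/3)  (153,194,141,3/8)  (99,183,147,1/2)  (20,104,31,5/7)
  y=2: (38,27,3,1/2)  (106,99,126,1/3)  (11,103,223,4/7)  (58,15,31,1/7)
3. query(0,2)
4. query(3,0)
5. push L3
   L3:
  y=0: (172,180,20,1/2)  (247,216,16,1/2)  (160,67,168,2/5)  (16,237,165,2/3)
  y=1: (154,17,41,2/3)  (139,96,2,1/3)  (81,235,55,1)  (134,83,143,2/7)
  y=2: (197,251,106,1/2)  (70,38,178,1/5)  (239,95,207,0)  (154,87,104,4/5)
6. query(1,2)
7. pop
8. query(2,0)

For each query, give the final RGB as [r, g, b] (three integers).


(0,2) stack=L1,L2; from [0,0,0]:
+L1 (α=2/5) → [476/5, 338/5, 178/5]
+L2 (α=1/2) → [333/5, 473/10, 193/10]
rounded: [67, 47, 19]

at x=3,y=0 over L1,L2:
after L1 α=1/2: [33, 191/2, 159/2]
after L2 α=1/3: [155/3, 271/3, 61]
→ [52, 90, 61]

query (1,2) [L1,L2,L3] — begin 0,0,0
after L1 α=0: [0, 0, 0]
after L2 α=1/3: [106/3, 33, 42]
after L3 α=1/5: [634/15, 34, 346/5]
→ [42, 34, 69]

query (2,0) [L1,L2] — begin 0,0,0
+L1 (α=1/2) → [143/2, 3, 39]
+L2 (α=1/4) → [809/8, 43/4, 199/4]
= [101, 11, 50]


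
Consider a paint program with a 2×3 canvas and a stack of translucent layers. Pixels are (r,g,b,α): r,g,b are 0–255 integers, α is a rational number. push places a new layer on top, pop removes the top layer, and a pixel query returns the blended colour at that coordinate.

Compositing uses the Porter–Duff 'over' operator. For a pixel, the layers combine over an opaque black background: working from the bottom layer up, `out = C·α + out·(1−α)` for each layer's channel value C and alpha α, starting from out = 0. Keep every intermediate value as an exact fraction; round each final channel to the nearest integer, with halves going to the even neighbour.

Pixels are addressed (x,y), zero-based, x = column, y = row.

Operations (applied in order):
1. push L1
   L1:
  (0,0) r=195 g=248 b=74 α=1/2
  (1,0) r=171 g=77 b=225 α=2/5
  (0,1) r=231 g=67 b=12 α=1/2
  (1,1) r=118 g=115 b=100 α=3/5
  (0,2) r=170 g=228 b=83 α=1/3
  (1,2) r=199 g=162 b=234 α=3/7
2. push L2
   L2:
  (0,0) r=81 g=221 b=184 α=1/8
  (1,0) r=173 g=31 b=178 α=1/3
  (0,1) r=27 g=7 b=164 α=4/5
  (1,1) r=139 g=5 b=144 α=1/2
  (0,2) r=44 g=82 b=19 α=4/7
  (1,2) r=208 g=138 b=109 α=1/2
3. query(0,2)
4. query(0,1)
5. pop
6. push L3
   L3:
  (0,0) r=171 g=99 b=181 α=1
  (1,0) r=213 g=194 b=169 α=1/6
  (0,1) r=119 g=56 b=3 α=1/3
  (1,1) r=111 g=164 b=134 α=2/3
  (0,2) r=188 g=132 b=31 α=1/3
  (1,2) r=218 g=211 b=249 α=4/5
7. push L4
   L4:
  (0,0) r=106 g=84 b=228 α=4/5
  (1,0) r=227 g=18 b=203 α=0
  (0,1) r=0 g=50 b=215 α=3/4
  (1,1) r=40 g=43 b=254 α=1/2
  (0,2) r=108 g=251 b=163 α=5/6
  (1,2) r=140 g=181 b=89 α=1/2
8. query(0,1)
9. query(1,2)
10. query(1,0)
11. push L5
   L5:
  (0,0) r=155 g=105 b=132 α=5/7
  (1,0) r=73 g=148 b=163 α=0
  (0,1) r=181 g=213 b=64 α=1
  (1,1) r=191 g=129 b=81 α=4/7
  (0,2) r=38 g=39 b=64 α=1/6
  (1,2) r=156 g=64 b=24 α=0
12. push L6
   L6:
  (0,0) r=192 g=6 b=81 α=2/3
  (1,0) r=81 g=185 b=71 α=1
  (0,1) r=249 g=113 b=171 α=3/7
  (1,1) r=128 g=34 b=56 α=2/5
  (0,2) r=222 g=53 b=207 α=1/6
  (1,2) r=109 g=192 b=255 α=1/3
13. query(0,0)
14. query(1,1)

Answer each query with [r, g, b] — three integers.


at x=0,y=2 over L1,L2:
L1 α=1/3: [170/3, 76, 83/3]
L2 α=4/7: [346/7, 556/7, 159/7]
→ [49, 79, 23]

at x=0,y=1 over L1,L2:
+L1 (α=1/2) → [231/2, 67/2, 6]
+L2 (α=4/5) → [447/10, 123/10, 662/5]
→ [45, 12, 132]

(0,1) stack=L1,L3,L4; from [0,0,0]:
L1 α=1/2: [231/2, 67/2, 6]
L3 α=1/3: [350/3, 41, 5]
L4 α=3/4: [175/6, 191/4, 325/2]
→ [29, 48, 162]

(1,2) stack=L1,L3,L4; from [0,0,0]:
after L1 α=3/7: [597/7, 486/7, 702/7]
after L3 α=4/5: [6701/35, 6394/35, 7674/35]
after L4 α=1/2: [11601/70, 12729/70, 10789/70]
= [166, 182, 154]

(1,0) stack=L1,L3,L4; from [0,0,0]:
L1 α=2/5: [342/5, 154/5, 90]
L3 α=1/6: [185/2, 58, 619/6]
L4 α=0: [185/2, 58, 619/6]
→ [92, 58, 103]

query (0,0) [L1,L3,L4,L5,L6] — begin 0,0,0
L1 α=1/2: [195/2, 124, 37]
L3 α=1: [171, 99, 181]
L4 α=4/5: [119, 87, 1093/5]
L5 α=5/7: [1013/7, 699/7, 5486/35]
L6 α=2/3: [3701/21, 261/7, 11156/105]
rounded: [176, 37, 106]

(1,1) stack=L1,L3,L4,L5,L6; from [0,0,0]:
L1 α=3/5: [354/5, 69, 60]
L3 α=2/3: [488/5, 397/3, 328/3]
L4 α=1/2: [344/5, 263/3, 545/3]
L5 α=4/7: [4852/35, 779/7, 869/7]
L6 α=2/5: [23516/175, 2813/35, 3391/35]
→ [134, 80, 97]


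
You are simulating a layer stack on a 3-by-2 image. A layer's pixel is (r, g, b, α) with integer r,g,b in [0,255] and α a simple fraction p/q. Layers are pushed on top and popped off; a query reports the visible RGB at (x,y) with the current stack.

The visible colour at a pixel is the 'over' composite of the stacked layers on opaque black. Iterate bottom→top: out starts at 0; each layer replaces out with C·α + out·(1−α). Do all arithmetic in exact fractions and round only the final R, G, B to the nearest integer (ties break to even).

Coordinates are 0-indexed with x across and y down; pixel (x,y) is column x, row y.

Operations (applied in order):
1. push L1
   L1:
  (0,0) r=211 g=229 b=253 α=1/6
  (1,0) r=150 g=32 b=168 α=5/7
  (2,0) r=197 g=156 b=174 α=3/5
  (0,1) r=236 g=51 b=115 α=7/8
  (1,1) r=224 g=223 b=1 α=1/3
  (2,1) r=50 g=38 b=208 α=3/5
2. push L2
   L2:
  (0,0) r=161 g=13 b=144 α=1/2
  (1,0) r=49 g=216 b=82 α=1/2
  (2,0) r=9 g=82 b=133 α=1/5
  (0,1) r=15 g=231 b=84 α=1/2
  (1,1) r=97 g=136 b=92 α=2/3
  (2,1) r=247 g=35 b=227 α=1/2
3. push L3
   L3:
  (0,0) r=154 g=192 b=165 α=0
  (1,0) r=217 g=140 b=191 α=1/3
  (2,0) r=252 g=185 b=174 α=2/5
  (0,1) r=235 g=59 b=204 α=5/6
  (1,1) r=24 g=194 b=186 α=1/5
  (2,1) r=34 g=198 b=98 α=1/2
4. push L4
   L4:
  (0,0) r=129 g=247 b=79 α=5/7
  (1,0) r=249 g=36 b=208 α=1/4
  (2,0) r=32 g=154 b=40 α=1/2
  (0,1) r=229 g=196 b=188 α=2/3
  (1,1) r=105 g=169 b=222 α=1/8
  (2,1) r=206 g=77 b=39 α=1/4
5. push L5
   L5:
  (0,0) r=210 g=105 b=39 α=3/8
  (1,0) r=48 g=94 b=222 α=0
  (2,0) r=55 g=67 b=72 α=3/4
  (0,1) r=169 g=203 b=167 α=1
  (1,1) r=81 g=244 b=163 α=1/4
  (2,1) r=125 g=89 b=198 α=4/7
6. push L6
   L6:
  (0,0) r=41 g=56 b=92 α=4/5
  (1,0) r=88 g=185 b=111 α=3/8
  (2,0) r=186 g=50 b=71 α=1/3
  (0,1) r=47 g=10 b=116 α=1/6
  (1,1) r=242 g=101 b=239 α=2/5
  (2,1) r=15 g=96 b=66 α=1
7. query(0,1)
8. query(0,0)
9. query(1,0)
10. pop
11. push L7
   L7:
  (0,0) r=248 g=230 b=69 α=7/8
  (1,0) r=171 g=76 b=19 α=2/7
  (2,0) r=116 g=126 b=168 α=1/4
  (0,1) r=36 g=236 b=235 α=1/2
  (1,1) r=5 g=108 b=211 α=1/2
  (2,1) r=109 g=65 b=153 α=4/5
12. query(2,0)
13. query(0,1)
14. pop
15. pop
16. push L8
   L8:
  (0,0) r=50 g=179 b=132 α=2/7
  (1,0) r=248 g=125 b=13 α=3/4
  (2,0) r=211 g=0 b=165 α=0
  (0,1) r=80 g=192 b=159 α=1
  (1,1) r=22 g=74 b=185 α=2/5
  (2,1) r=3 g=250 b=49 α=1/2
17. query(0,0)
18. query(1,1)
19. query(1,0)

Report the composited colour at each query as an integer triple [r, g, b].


query (0,1) [L1,L2,L3,L4,L5,L6] — begin 0,0,0
L1 α=7/8: [413/2, 357/8, 805/8]
L2 α=1/2: [443/4, 2205/16, 1477/16]
L3 α=5/6: [5143/24, 6925/96, 17797/96]
L4 α=2/3: [16135/72, 44557/288, 53893/288]
L5 α=1: [169, 203, 167]
L6 α=1/6: [446/3, 1025/6, 317/2]
rounded: [149, 171, 158]

(0,0) stack=L1,L2,L3,L4,L5,L6; from [0,0,0]:
L1 α=1/6: [211/6, 229/6, 253/6]
L2 α=1/2: [1177/12, 307/12, 1117/12]
L3 α=0: [1177/12, 307/12, 1117/12]
L4 α=5/7: [721/6, 7717/42, 3487/42]
L5 α=3/8: [7385/48, 51815/336, 22349/336]
L6 α=4/5: [15257/240, 127079/1680, 145997/1680]
= [64, 76, 87]

query (1,0) [L1,L2,L3,L4,L5,L6] — begin 0,0,0
L1 α=5/7: [750/7, 160/7, 120]
L2 α=1/2: [1093/14, 836/7, 101]
L3 α=1/3: [2612/21, 884/7, 131]
L4 α=1/4: [4355/28, 726/7, 601/4]
L5 α=0: [4355/28, 726/7, 601/4]
L6 α=3/8: [29167/224, 7515/56, 4337/32]
rounded: [130, 134, 136]

query (2,0) [L1,L2,L3,L4,L5,L7] — begin 0,0,0
after L1 α=3/5: [591/5, 468/5, 522/5]
after L2 α=1/5: [2409/25, 2282/25, 2753/25]
after L3 α=2/5: [19827/125, 16096/125, 16959/125]
after L4 α=1/2: [23827/250, 17673/125, 21959/250]
after L5 α=3/4: [65077/1000, 21399/250, 75959/1000]
after L7 α=1/4: [311231/4000, 95697/1000, 395877/4000]
= [78, 96, 99]

(0,1) stack=L1,L2,L3,L4,L5,L7; from [0,0,0]:
L1 α=7/8: [413/2, 357/8, 805/8]
L2 α=1/2: [443/4, 2205/16, 1477/16]
L3 α=5/6: [5143/24, 6925/96, 17797/96]
L4 α=2/3: [16135/72, 44557/288, 53893/288]
L5 α=1: [169, 203, 167]
L7 α=1/2: [205/2, 439/2, 201]
= [102, 220, 201]

query (0,0) [L1,L2,L3,L4,L8] — begin 0,0,0
+L1 (α=1/6) → [211/6, 229/6, 253/6]
+L2 (α=1/2) → [1177/12, 307/12, 1117/12]
+L3 (α=0) → [1177/12, 307/12, 1117/12]
+L4 (α=5/7) → [721/6, 7717/42, 3487/42]
+L8 (α=2/7) → [4205/42, 53621/294, 28523/294]
→ [100, 182, 97]

query (1,1) [L1,L2,L3,L4,L8] — begin 0,0,0
+L1 (α=1/3) → [224/3, 223/3, 1/3]
+L2 (α=2/3) → [806/9, 1039/9, 553/9]
+L3 (α=1/5) → [688/9, 5902/45, 3886/45]
+L4 (α=1/8) → [5761/72, 48919/360, 4649/45]
+L8 (α=2/5) → [6817/120, 66679/600, 10199/75]
= [57, 111, 136]

query (1,0) [L1,L2,L3,L4,L8] — begin 0,0,0
after L1 α=5/7: [750/7, 160/7, 120]
after L2 α=1/2: [1093/14, 836/7, 101]
after L3 α=1/3: [2612/21, 884/7, 131]
after L4 α=1/4: [4355/28, 726/7, 601/4]
after L8 α=3/4: [25187/112, 3351/28, 757/16]
= [225, 120, 47]


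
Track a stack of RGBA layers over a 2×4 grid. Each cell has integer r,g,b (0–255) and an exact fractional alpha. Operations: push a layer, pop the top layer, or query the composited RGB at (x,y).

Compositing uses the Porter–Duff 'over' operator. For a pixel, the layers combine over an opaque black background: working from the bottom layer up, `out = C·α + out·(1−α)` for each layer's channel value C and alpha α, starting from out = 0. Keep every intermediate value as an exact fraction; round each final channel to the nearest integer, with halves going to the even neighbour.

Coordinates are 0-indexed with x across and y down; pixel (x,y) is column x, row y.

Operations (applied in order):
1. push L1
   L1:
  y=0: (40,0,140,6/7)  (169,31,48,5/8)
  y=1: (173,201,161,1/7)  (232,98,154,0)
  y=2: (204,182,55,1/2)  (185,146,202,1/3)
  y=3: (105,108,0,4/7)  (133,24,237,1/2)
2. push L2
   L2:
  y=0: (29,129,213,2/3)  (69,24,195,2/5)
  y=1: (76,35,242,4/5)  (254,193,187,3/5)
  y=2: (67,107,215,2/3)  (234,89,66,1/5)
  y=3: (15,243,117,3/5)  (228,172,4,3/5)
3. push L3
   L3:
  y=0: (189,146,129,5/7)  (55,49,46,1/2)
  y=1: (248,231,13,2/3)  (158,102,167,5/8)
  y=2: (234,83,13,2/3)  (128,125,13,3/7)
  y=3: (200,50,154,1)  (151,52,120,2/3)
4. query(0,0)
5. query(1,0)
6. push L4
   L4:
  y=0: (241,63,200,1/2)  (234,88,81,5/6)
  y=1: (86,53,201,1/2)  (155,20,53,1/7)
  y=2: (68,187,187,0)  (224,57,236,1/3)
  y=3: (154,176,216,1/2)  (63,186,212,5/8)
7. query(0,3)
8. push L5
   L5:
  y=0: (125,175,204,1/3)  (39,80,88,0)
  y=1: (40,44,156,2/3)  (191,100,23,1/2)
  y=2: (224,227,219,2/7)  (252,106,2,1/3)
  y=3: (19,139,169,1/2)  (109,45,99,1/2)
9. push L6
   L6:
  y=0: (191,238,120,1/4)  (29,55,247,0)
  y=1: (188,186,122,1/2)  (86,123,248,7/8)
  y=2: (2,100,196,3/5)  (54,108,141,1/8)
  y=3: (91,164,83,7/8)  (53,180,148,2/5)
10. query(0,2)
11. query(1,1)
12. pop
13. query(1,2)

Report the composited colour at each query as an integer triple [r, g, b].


at x=0,y=0 over L1,L2,L3:
L1 α=6/7: [240/7, 0, 120]
L2 α=2/3: [646/21, 86, 182]
L3 α=5/7: [21137/147, 902/7, 1009/7]
→ [144, 129, 144]

query (1,0) [L1,L2,L3] — begin 0,0,0
L1 α=5/8: [845/8, 155/8, 30]
L2 α=2/5: [3639/40, 849/40, 96]
L3 α=1/2: [5839/80, 2809/80, 71]
= [73, 35, 71]

query (0,3) [L1,L2,L3,L4] — begin 0,0,0
+L1 (α=4/7) → [60, 432/7, 0]
+L2 (α=3/5) → [33, 5967/35, 351/5]
+L3 (α=1) → [200, 50, 154]
+L4 (α=1/2) → [177, 113, 185]
= [177, 113, 185]

(0,2) stack=L1,L2,L3,L4,L5,L6; from [0,0,0]:
+L1 (α=1/2) → [102, 91, 55/2]
+L2 (α=2/3) → [236/3, 305/3, 305/2]
+L3 (α=2/3) → [1640/9, 803/9, 119/2]
+L4 (α=0) → [1640/9, 803/9, 119/2]
+L5 (α=2/7) → [12232/63, 8101/63, 1471/14]
+L6 (α=3/5) → [24842/315, 35102/315, 5587/35]
→ [79, 111, 160]

query (1,1) [L1,L2,L3,L4,L5,L6] — begin 0,0,0
L1 α=0: [0, 0, 0]
L2 α=3/5: [762/5, 579/5, 561/5]
L3 α=5/8: [1559/10, 4287/40, 2929/20]
L4 α=1/7: [5452/35, 13261/140, 1331/10]
L5 α=1/2: [12137/70, 27261/280, 1561/20]
L6 α=7/8: [54277/560, 268341/2240, 36281/160]
rounded: [97, 120, 227]

query (1,2) [L1,L2,L3,L4,L5] — begin 0,0,0
L1 α=1/3: [185/3, 146/3, 202/3]
L2 α=1/5: [1442/15, 851/15, 1006/15]
L3 α=3/7: [11528/105, 9029/105, 4609/105]
L4 α=1/3: [46576/315, 24043/315, 33998/315]
L5 α=1/3: [172532/945, 81476/945, 68626/945]
→ [183, 86, 73]


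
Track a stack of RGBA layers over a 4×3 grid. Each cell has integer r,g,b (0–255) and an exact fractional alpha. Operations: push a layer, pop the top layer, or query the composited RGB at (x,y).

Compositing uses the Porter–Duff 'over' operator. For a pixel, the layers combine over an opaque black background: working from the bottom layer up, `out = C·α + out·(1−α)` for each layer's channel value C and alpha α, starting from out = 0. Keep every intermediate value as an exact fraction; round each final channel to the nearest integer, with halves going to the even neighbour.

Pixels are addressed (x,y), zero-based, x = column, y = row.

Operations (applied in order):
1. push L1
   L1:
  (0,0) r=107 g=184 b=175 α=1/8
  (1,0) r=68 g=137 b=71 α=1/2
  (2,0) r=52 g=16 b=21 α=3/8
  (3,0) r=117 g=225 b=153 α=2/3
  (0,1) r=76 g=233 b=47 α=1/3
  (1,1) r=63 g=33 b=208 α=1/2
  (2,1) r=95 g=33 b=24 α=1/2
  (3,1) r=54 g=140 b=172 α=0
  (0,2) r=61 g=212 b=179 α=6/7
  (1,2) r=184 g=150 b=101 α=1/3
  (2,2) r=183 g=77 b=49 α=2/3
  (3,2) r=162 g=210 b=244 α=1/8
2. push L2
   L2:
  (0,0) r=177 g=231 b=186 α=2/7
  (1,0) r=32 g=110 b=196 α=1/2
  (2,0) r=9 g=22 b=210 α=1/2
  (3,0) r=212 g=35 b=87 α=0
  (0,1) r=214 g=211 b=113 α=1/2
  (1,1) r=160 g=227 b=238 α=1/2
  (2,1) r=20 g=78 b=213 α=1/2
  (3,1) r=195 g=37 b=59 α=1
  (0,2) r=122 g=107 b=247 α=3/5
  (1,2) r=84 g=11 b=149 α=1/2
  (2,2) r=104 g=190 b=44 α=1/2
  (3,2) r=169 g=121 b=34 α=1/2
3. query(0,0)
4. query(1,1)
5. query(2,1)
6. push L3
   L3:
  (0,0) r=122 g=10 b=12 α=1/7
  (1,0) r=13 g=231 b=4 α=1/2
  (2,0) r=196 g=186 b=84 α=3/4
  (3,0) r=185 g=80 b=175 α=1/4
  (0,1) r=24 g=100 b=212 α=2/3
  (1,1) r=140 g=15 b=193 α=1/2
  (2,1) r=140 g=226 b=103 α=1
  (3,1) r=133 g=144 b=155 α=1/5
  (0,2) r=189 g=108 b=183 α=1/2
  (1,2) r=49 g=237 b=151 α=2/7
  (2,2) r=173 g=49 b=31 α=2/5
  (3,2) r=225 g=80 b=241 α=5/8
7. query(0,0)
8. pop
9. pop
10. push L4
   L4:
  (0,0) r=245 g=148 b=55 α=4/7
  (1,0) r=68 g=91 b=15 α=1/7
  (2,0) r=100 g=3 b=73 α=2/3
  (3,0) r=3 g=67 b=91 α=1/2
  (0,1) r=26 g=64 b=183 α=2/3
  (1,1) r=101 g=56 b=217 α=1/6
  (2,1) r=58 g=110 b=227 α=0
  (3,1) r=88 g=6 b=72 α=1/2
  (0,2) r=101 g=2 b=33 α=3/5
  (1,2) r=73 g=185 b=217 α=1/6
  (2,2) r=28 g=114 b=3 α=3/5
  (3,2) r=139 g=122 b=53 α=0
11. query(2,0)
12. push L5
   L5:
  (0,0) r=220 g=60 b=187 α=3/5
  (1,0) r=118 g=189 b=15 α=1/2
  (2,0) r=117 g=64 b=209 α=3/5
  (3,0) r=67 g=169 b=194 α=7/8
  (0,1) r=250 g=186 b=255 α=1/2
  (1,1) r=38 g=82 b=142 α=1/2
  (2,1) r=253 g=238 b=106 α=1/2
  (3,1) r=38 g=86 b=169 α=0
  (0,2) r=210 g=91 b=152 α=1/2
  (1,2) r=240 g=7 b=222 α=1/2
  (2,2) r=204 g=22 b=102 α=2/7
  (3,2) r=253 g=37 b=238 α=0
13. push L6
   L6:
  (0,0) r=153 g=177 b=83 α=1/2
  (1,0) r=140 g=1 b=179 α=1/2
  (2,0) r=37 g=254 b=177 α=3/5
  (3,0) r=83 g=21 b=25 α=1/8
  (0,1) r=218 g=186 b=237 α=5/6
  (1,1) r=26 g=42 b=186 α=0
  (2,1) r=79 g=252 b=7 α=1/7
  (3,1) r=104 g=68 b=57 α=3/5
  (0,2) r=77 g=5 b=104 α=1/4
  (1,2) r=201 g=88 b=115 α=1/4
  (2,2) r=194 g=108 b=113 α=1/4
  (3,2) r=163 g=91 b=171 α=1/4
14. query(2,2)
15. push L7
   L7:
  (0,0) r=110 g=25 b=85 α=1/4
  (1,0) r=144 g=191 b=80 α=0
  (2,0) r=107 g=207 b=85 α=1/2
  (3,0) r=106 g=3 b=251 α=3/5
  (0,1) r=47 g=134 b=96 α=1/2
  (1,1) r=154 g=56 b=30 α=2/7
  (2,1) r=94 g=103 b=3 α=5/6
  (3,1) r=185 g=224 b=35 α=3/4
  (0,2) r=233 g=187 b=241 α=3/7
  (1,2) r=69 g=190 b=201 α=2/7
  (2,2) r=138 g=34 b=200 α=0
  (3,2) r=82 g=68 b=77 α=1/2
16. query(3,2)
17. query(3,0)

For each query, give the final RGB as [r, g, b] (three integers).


(0,0) stack=L1,L2; from [0,0,0]:
after L1 α=1/8: [107/8, 23, 175/8]
after L2 α=2/7: [481/8, 577/7, 3851/56]
= [60, 82, 69]

query (1,1) [L1,L2] — begin 0,0,0
after L1 α=1/2: [63/2, 33/2, 104]
after L2 α=1/2: [383/4, 487/4, 171]
rounded: [96, 122, 171]

at x=2,y=1 over L1,L2:
L1 α=1/2: [95/2, 33/2, 12]
L2 α=1/2: [135/4, 189/4, 225/2]
rounded: [34, 47, 112]

at x=0,y=0 over L1,L2,L3:
+L1 (α=1/8) → [107/8, 23, 175/8]
+L2 (α=2/7) → [481/8, 577/7, 3851/56]
+L3 (α=1/7) → [1931/28, 3532/49, 11889/196]
→ [69, 72, 61]

(2,0) stack=L1,L4; from [0,0,0]:
+L1 (α=3/8) → [39/2, 6, 63/8]
+L4 (α=2/3) → [439/6, 4, 1231/24]
→ [73, 4, 51]

(2,2) stack=L1,L4,L5,L6; from [0,0,0]:
after L1 α=2/3: [122, 154/3, 98/3]
after L4 α=3/5: [328/5, 1334/15, 223/15]
after L5 α=2/7: [736/7, 1466/21, 835/21]
after L6 α=1/4: [1783/14, 1111/14, 813/14]
rounded: [127, 79, 58]

query (3,2) [L1,L4,L5,L6,L7] — begin 0,0,0
after L1 α=1/8: [81/4, 105/4, 61/2]
after L4 α=0: [81/4, 105/4, 61/2]
after L5 α=0: [81/4, 105/4, 61/2]
after L6 α=1/4: [895/16, 679/16, 525/8]
after L7 α=1/2: [2207/32, 1767/32, 1141/16]
→ [69, 55, 71]

(3,0) stack=L1,L4,L5,L6,L7; from [0,0,0]:
after L1 α=2/3: [78, 150, 102]
after L4 α=1/2: [81/2, 217/2, 193/2]
after L5 α=7/8: [1019/16, 2583/16, 2909/16]
after L6 α=1/8: [8461/128, 18417/128, 20763/128]
after L7 α=3/5: [28813/320, 18993/320, 13791/64]
= [90, 59, 215]


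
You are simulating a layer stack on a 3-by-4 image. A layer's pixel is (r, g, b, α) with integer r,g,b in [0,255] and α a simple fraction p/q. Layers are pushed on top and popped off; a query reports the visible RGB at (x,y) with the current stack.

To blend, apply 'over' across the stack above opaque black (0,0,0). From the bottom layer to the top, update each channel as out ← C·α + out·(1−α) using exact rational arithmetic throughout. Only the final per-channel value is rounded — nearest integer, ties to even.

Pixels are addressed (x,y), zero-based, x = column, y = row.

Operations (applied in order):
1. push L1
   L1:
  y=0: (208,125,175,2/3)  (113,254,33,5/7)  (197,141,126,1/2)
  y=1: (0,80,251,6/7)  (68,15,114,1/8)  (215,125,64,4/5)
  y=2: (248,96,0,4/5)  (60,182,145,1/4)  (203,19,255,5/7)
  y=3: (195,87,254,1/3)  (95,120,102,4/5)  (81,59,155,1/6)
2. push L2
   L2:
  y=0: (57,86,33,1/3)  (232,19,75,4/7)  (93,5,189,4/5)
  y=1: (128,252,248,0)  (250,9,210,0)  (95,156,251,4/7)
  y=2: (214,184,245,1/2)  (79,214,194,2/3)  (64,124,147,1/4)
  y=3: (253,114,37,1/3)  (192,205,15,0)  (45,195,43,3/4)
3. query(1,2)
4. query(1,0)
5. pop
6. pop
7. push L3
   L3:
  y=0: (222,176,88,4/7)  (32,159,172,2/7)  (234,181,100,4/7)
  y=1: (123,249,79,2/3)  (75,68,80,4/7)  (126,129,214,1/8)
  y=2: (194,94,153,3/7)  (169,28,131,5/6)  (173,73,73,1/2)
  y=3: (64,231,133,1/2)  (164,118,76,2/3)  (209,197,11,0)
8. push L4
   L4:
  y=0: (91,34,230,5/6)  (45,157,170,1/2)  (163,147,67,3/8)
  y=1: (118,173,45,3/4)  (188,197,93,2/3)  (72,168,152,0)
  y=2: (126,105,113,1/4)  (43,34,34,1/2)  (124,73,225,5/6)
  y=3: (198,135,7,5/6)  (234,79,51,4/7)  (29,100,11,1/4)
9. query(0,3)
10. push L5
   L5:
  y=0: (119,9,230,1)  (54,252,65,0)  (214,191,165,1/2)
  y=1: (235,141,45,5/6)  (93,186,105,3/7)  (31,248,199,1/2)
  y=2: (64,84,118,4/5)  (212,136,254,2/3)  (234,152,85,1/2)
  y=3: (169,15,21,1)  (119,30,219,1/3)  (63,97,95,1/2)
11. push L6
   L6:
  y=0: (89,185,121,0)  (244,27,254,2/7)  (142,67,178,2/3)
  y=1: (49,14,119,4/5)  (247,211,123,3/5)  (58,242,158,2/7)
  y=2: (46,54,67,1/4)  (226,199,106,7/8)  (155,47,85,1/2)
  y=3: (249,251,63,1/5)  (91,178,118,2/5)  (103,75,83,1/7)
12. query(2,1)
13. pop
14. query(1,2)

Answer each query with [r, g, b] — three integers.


at x=1,y=2 over L1,L2:
L1 α=1/4: [15, 91/2, 145/4]
L2 α=2/3: [173/3, 947/6, 1697/12]
= [58, 158, 141]

at x=1,y=0 over L1,L2:
after L1 α=5/7: [565/7, 1270/7, 165/7]
after L2 α=4/7: [8191/49, 4342/49, 2595/49]
= [167, 89, 53]

at x=0,y=3 over L3,L4:
after L3 α=1/2: [32, 231/2, 133/2]
after L4 α=5/6: [511/3, 527/4, 203/12]
rounded: [170, 132, 17]

at x=2,y=1 over L3,L4,L5,L6:
+L3 (α=1/8) → [63/4, 129/8, 107/4]
+L4 (α=0) → [63/4, 129/8, 107/4]
+L5 (α=1/2) → [187/8, 2113/16, 903/8]
+L6 (α=2/7) → [1863/56, 18309/112, 7043/56]
= [33, 163, 126]

(1,2) stack=L3,L4,L5; from [0,0,0]:
+L3 (α=5/6) → [845/6, 70/3, 655/6]
+L4 (α=1/2) → [1103/12, 86/3, 859/12]
+L5 (α=2/3) → [6191/36, 902/9, 6955/36]
rounded: [172, 100, 193]


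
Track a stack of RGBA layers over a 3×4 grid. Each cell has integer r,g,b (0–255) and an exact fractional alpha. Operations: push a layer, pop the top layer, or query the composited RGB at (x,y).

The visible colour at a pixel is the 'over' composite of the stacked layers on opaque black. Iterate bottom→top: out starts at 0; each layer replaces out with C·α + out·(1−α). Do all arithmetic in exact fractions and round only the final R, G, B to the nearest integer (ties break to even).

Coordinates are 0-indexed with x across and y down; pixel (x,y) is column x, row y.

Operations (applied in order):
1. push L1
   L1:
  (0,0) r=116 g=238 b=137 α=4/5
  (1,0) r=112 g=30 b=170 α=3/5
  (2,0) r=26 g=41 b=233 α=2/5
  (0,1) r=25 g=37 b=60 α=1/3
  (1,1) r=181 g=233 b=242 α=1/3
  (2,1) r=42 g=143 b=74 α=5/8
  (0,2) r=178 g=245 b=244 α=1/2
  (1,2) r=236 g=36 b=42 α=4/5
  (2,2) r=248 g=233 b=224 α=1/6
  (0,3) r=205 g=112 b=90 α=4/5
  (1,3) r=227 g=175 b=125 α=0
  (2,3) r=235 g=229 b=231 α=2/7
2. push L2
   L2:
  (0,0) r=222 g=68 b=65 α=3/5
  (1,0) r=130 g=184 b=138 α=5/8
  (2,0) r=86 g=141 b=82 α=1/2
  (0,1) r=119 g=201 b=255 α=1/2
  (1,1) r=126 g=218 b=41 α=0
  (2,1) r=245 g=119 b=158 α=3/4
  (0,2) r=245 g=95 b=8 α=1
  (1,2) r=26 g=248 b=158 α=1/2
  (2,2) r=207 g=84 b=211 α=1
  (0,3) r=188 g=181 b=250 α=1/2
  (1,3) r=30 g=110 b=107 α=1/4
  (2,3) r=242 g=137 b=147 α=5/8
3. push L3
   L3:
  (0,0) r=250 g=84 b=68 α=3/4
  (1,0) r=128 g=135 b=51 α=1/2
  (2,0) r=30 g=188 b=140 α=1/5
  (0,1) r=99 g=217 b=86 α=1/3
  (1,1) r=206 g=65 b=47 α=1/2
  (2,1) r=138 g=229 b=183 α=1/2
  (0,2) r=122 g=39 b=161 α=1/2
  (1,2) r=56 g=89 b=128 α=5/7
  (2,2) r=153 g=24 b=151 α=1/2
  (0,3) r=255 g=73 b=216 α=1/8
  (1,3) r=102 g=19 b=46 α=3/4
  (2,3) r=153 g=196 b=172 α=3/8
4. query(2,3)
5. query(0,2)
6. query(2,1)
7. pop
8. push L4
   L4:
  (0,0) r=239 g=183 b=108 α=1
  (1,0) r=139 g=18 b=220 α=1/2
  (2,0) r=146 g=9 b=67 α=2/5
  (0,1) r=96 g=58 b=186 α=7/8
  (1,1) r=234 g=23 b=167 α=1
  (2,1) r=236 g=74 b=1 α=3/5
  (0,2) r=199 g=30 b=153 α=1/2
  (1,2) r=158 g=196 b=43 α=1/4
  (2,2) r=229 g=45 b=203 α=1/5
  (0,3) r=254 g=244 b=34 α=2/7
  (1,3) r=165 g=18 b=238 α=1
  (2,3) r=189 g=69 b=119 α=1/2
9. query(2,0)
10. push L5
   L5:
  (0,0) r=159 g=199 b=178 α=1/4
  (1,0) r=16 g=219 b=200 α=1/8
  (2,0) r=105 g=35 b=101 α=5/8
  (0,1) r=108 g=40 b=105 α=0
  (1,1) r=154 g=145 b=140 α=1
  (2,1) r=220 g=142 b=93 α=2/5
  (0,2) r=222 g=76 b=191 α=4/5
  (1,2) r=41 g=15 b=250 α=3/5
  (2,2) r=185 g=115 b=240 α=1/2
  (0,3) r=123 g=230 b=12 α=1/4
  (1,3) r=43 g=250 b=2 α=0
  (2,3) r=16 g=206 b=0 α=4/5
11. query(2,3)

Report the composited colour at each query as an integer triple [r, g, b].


at x=2,y=3 over L1,L2,L3:
L1 α=2/7: [470/7, 458/7, 66]
L2 α=5/8: [1235/7, 6169/56, 933/8]
L3 α=3/8: [2347/14, 63773/448, 8793/64]
→ [168, 142, 137]

(0,2) stack=L1,L2,L3; from [0,0,0]:
L1 α=1/2: [89, 245/2, 122]
L2 α=1: [245, 95, 8]
L3 α=1/2: [367/2, 67, 169/2]
= [184, 67, 84]

(2,1) stack=L1,L2,L3; from [0,0,0]:
after L1 α=5/8: [105/4, 715/8, 185/4]
after L2 α=3/4: [3045/16, 3571/32, 2081/16]
after L3 α=1/2: [5253/32, 10899/64, 5009/32]
→ [164, 170, 157]

(2,0) stack=L1,L2,L4; from [0,0,0]:
after L1 α=2/5: [52/5, 82/5, 466/5]
after L2 α=1/2: [241/5, 787/10, 438/5]
after L4 α=2/5: [2183/25, 2541/50, 1984/25]
rounded: [87, 51, 79]

query (2,3) [L1,L2,L4,L5] — begin 0,0,0
after L1 α=2/7: [470/7, 458/7, 66]
after L2 α=5/8: [1235/7, 6169/56, 933/8]
after L4 α=1/2: [1279/7, 10033/112, 1885/16]
after L5 α=4/5: [1727/35, 102321/560, 377/16]
rounded: [49, 183, 24]


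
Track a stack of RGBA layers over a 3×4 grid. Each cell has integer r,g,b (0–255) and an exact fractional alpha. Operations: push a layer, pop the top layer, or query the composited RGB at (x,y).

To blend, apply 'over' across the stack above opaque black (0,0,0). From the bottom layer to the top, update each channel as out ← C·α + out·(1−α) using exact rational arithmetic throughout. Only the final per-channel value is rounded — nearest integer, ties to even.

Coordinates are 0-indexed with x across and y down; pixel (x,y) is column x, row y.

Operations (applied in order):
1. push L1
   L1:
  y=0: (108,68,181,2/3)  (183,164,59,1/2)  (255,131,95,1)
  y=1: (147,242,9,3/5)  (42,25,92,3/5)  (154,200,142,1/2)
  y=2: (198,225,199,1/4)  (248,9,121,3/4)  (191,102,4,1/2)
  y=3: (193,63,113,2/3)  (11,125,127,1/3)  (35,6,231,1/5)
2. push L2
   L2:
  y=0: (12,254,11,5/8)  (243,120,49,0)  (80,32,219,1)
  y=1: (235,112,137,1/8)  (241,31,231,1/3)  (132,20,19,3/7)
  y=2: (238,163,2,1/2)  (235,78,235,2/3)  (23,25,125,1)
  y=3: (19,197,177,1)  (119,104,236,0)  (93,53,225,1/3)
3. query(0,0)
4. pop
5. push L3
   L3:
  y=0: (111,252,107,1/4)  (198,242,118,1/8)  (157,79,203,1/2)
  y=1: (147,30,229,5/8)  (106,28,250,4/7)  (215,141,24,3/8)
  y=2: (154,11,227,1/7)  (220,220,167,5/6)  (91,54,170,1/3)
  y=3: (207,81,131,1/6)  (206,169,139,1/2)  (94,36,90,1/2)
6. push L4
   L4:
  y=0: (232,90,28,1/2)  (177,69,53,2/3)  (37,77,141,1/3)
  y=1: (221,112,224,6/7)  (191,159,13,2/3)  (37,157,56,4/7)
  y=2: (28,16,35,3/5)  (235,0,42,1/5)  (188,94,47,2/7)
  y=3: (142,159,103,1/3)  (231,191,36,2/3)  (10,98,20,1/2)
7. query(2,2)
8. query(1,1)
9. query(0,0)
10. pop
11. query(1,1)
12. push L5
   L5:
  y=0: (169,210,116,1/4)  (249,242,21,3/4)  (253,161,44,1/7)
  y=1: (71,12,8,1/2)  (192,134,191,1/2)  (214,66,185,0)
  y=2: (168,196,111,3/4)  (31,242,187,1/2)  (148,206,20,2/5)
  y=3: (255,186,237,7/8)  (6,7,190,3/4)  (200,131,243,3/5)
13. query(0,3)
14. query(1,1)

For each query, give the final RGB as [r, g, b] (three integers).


(0,0) stack=L1,L2; from [0,0,0]:
+L1 (α=2/3) → [72, 136/3, 362/3]
+L2 (α=5/8) → [69/2, 703/4, 417/8]
= [34, 176, 52]

(2,2) stack=L1,L3,L4; from [0,0,0]:
after L1 α=1/2: [191/2, 51, 2]
after L3 α=1/3: [94, 52, 58]
after L4 α=2/7: [846/7, 64, 384/7]
rounded: [121, 64, 55]

(1,1) stack=L1,L3,L4; from [0,0,0]:
after L1 α=3/5: [126/5, 15, 276/5]
after L3 α=4/7: [2498/35, 157/7, 5828/35]
after L4 α=2/3: [15868/105, 2383/21, 2246/35]
rounded: [151, 113, 64]

query (0,0) [L1,L3,L4] — begin 0,0,0
+L1 (α=2/3) → [72, 136/3, 362/3]
+L3 (α=1/4) → [327/4, 97, 469/4]
+L4 (α=1/2) → [1255/8, 187/2, 581/8]
= [157, 94, 73]

(1,1) stack=L1,L3; from [0,0,0]:
after L1 α=3/5: [126/5, 15, 276/5]
after L3 α=4/7: [2498/35, 157/7, 5828/35]
→ [71, 22, 167]

at x=0,y=3 over L1,L3,L5:
L1 α=2/3: [386/3, 42, 226/3]
L3 α=1/6: [2551/18, 97/2, 1523/18]
L5 α=7/8: [34681/144, 2701/16, 31385/144]
rounded: [241, 169, 218]

query (1,1) [L1,L3,L5] — begin 0,0,0
after L1 α=3/5: [126/5, 15, 276/5]
after L3 α=4/7: [2498/35, 157/7, 5828/35]
after L5 α=1/2: [4609/35, 1095/14, 12513/70]
= [132, 78, 179]


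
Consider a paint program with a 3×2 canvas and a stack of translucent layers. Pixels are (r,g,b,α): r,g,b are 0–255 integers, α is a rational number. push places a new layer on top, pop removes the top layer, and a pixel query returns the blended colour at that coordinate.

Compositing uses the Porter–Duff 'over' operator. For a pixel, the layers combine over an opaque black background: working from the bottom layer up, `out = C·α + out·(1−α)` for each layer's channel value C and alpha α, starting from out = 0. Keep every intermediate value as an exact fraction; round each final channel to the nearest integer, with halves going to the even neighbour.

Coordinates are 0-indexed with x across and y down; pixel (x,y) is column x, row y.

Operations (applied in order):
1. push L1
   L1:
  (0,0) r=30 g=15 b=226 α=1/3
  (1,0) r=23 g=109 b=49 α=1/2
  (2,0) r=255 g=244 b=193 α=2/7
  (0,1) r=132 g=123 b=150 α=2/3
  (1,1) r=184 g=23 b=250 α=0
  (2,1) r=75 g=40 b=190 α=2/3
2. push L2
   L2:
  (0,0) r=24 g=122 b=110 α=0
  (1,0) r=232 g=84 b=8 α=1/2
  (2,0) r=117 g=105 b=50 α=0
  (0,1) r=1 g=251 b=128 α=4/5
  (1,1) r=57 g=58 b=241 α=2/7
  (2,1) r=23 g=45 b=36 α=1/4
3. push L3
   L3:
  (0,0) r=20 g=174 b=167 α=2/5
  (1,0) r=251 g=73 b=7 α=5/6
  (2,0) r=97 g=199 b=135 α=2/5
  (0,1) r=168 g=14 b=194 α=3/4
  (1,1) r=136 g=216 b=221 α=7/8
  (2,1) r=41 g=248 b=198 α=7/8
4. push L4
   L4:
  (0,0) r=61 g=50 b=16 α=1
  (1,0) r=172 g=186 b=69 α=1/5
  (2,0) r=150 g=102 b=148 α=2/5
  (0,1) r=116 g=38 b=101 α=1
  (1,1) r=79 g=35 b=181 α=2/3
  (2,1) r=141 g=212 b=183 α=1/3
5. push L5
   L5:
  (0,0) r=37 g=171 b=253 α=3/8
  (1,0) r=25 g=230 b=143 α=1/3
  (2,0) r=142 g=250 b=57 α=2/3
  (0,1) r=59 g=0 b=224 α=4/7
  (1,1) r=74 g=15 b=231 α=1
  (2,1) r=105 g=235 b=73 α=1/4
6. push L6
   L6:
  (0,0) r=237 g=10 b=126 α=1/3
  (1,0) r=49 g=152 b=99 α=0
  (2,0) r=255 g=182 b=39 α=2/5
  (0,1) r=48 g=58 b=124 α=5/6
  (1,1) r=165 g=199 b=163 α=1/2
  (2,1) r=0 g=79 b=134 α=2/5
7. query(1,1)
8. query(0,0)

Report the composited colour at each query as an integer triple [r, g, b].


at x=1,y=1 over L1,L2,L3,L4,L5,L6:
after L1 α=0: [0, 0, 0]
after L2 α=2/7: [114/7, 116/7, 482/7]
after L3 α=7/8: [3389/28, 2675/14, 11311/56]
after L4 α=2/3: [7813/84, 3655/42, 31583/168]
after L5 α=1: [74, 15, 231]
after L6 α=1/2: [239/2, 107, 197]
rounded: [120, 107, 197]

(0,0) stack=L1,L2,L3,L4,L5,L6; from [0,0,0]:
after L1 α=1/3: [10, 5, 226/3]
after L2 α=0: [10, 5, 226/3]
after L3 α=2/5: [14, 363/5, 112]
after L4 α=1: [61, 50, 16]
after L5 α=3/8: [52, 763/8, 839/8]
after L6 α=1/3: [341/3, 803/12, 1343/12]
= [114, 67, 112]


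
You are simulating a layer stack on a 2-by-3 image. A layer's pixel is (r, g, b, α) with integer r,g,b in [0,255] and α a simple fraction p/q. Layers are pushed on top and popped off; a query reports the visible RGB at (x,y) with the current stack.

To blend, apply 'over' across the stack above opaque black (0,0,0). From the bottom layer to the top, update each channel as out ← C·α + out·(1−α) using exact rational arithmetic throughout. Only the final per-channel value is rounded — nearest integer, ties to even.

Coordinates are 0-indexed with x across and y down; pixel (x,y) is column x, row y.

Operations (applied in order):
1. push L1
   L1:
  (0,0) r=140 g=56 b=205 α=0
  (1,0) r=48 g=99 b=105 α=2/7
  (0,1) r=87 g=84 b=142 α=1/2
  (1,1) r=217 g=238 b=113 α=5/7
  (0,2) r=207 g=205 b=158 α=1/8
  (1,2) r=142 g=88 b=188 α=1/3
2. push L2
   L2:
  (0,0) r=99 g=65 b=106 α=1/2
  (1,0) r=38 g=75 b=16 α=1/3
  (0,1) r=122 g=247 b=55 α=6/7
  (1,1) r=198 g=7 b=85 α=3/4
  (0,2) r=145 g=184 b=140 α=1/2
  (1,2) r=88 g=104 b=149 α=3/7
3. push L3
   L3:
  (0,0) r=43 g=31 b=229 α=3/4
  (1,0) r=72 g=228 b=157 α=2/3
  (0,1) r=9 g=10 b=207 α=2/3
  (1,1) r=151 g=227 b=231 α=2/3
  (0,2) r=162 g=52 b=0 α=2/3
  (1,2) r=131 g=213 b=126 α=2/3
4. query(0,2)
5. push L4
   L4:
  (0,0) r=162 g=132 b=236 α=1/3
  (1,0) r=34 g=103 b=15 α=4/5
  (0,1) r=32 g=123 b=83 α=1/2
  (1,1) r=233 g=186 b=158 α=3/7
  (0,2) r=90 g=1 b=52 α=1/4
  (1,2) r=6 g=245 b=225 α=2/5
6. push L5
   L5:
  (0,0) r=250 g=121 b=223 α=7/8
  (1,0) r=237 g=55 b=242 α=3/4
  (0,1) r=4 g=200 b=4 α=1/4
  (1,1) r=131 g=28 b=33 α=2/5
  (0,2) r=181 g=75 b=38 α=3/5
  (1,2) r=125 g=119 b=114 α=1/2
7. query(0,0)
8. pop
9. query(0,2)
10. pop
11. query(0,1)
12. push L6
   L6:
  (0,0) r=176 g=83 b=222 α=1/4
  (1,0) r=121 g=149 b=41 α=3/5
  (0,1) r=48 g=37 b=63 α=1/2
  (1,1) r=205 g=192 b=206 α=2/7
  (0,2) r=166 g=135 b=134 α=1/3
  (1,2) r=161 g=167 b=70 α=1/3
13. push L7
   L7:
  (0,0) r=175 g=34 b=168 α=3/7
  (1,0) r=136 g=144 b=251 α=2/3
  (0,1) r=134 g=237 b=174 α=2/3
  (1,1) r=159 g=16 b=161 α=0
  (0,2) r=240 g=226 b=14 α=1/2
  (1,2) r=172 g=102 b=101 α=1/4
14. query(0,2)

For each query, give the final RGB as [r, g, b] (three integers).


(0,2) stack=L1,L2,L3; from [0,0,0]:
+L1 (α=1/8) → [207/8, 205/8, 79/4]
+L2 (α=1/2) → [1367/16, 1677/16, 639/8]
+L3 (α=2/3) → [6551/48, 3341/48, 213/8]
→ [136, 70, 27]

(0,0) stack=L1,L2,L3,L4,L5; from [0,0,0]:
+L1 (α=0) → [0, 0, 0]
+L2 (α=1/2) → [99/2, 65/2, 53]
+L3 (α=3/4) → [357/8, 251/8, 185]
+L4 (α=1/3) → [335/4, 779/12, 202]
+L5 (α=7/8) → [7335/32, 10943/96, 1763/8]
→ [229, 114, 220]

(0,2) stack=L1,L2,L3,L4; from [0,0,0]:
L1 α=1/8: [207/8, 205/8, 79/4]
L2 α=1/2: [1367/16, 1677/16, 639/8]
L3 α=2/3: [6551/48, 3341/48, 213/8]
L4 α=1/4: [7991/64, 3357/64, 1055/32]
→ [125, 52, 33]

at x=0,y=1 over L1,L2,L3:
+L1 (α=1/2) → [87/2, 42, 71]
+L2 (α=6/7) → [1551/14, 1524/7, 401/7]
+L3 (α=2/3) → [601/14, 1664/21, 3299/21]
rounded: [43, 79, 157]

(0,2) stack=L1,L2,L3,L6,L7; from [0,0,0]:
+L1 (α=1/8) → [207/8, 205/8, 79/4]
+L2 (α=1/2) → [1367/16, 1677/16, 639/8]
+L3 (α=2/3) → [6551/48, 3341/48, 213/8]
+L6 (α=1/3) → [10535/72, 6581/72, 749/12]
+L7 (α=1/2) → [27815/144, 22853/144, 917/24]
= [193, 159, 38]


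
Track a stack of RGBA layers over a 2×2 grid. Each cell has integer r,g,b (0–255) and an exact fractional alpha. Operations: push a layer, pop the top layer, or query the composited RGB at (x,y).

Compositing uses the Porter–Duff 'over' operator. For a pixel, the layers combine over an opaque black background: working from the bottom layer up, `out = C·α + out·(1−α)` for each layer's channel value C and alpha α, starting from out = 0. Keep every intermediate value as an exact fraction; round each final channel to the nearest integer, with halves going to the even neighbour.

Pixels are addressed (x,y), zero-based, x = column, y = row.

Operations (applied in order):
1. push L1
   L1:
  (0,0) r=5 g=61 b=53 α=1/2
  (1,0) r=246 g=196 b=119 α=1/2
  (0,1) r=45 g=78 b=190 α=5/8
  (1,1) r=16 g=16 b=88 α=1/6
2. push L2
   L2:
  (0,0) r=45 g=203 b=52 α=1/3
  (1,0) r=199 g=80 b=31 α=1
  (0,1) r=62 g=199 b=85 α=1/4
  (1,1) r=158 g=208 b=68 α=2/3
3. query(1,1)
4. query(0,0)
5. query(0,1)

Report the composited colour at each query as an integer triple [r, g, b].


at x=1,y=1 over L1,L2:
after L1 α=1/6: [8/3, 8/3, 44/3]
after L2 α=2/3: [956/9, 1256/9, 452/9]
rounded: [106, 140, 50]

at x=0,y=0 over L1,L2:
+L1 (α=1/2) → [5/2, 61/2, 53/2]
+L2 (α=1/3) → [50/3, 88, 35]
→ [17, 88, 35]

(0,1) stack=L1,L2; from [0,0,0]:
+L1 (α=5/8) → [225/8, 195/4, 475/4]
+L2 (α=1/4) → [1171/32, 1381/16, 1765/16]
rounded: [37, 86, 110]


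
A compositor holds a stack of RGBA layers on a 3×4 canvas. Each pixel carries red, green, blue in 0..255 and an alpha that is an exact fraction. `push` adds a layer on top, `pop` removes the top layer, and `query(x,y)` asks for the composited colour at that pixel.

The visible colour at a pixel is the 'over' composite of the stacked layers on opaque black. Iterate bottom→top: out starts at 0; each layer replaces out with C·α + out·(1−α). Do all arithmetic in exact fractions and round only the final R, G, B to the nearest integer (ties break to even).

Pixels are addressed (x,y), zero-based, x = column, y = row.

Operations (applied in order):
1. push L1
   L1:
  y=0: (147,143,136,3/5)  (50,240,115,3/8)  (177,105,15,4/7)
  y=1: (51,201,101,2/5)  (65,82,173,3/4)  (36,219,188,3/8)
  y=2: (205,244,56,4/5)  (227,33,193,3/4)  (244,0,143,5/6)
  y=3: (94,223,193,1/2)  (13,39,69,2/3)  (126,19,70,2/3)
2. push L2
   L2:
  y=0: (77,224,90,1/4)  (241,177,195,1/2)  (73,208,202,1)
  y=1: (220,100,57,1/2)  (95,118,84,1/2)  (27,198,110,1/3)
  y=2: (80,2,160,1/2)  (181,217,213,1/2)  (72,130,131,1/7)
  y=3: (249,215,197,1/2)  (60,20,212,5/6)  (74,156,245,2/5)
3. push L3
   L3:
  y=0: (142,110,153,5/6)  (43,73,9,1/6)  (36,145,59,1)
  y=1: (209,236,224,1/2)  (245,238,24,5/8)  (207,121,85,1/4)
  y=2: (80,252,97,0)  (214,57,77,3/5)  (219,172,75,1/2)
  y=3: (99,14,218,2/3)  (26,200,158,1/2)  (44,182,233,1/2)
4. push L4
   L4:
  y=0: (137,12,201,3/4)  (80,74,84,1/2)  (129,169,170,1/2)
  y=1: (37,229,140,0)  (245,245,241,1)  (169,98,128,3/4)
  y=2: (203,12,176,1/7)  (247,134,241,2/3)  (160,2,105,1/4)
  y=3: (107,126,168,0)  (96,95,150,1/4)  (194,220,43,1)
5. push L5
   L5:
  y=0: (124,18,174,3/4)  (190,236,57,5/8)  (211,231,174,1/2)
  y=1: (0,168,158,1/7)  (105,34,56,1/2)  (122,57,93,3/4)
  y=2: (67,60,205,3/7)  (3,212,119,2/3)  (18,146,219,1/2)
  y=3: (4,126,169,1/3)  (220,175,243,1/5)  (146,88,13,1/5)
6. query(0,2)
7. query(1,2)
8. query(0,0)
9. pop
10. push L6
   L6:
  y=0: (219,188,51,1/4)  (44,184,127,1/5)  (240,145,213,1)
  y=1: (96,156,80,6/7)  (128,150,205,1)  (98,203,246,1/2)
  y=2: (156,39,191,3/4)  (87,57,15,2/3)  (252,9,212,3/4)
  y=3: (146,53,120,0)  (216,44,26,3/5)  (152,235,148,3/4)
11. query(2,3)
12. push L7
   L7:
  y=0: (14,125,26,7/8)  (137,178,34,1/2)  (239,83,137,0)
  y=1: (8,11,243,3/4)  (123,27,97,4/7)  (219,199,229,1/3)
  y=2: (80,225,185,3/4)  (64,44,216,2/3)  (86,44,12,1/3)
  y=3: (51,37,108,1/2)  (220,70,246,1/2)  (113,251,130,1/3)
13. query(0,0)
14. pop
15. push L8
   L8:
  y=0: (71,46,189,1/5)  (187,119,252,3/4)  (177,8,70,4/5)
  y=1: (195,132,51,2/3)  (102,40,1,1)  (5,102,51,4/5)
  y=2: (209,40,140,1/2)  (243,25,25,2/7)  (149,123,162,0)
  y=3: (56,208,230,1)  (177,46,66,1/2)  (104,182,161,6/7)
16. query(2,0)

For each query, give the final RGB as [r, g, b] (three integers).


query (0,2) [L1,L2,L3,L4,L5] — begin 0,0,0
L1 α=4/5: [164, 976/5, 224/5]
L2 α=1/2: [122, 493/5, 512/5]
L3 α=0: [122, 493/5, 512/5]
L4 α=1/7: [935/7, 3018/35, 3952/35]
L5 α=3/7: [5147/49, 18372/245, 37333/245]
→ [105, 75, 152]

at x=1,y=2 over L1,L2,L3,L4,L5:
after L1 α=3/4: [681/4, 99/4, 579/4]
after L2 α=1/2: [1405/8, 967/8, 1431/8]
after L3 α=3/5: [3973/20, 1651/20, 471/4]
after L4 α=2/3: [13853/60, 2337/20, 2399/12]
after L5 α=2/3: [14213/180, 10817/60, 5255/36]
= [79, 180, 146]

query (0,0) [L1,L2,L3,L4,L5] — begin 0,0,0
L1 α=3/5: [441/5, 429/5, 408/5]
L2 α=1/4: [427/5, 2407/20, 837/10]
L3 α=5/6: [3977/30, 4469/40, 2829/20]
L4 α=3/4: [16307/120, 5909/160, 14889/80]
L5 α=3/4: [60947/480, 14549/640, 56649/320]
= [127, 23, 177]

at x=2,y=3 over L1,L2,L3,L4,L6:
after L1 α=2/3: [84, 38/3, 140/3]
after L2 α=2/5: [80, 70, 126]
after L3 α=1/2: [62, 126, 359/2]
after L4 α=1: [194, 220, 43]
after L6 α=3/4: [325/2, 925/4, 487/4]
→ [162, 231, 122]

query (0,0) [L1,L2,L3,L4,L6,L7] — begin 0,0,0
+L1 (α=3/5) → [441/5, 429/5, 408/5]
+L2 (α=1/4) → [427/5, 2407/20, 837/10]
+L3 (α=5/6) → [3977/30, 4469/40, 2829/20]
+L4 (α=3/4) → [16307/120, 5909/160, 14889/80]
+L6 (α=1/4) → [25067/160, 47807/640, 48747/320]
+L7 (α=7/8) → [40747/1280, 607807/5120, 106987/2560]
→ [32, 119, 42]

at x=2,y=0 over L1,L2,L3,L4,L6,L8:
L1 α=4/7: [708/7, 60, 60/7]
L2 α=1: [73, 208, 202]
L3 α=1: [36, 145, 59]
L4 α=1/2: [165/2, 157, 229/2]
L6 α=1: [240, 145, 213]
L8 α=4/5: [948/5, 177/5, 493/5]
rounded: [190, 35, 99]


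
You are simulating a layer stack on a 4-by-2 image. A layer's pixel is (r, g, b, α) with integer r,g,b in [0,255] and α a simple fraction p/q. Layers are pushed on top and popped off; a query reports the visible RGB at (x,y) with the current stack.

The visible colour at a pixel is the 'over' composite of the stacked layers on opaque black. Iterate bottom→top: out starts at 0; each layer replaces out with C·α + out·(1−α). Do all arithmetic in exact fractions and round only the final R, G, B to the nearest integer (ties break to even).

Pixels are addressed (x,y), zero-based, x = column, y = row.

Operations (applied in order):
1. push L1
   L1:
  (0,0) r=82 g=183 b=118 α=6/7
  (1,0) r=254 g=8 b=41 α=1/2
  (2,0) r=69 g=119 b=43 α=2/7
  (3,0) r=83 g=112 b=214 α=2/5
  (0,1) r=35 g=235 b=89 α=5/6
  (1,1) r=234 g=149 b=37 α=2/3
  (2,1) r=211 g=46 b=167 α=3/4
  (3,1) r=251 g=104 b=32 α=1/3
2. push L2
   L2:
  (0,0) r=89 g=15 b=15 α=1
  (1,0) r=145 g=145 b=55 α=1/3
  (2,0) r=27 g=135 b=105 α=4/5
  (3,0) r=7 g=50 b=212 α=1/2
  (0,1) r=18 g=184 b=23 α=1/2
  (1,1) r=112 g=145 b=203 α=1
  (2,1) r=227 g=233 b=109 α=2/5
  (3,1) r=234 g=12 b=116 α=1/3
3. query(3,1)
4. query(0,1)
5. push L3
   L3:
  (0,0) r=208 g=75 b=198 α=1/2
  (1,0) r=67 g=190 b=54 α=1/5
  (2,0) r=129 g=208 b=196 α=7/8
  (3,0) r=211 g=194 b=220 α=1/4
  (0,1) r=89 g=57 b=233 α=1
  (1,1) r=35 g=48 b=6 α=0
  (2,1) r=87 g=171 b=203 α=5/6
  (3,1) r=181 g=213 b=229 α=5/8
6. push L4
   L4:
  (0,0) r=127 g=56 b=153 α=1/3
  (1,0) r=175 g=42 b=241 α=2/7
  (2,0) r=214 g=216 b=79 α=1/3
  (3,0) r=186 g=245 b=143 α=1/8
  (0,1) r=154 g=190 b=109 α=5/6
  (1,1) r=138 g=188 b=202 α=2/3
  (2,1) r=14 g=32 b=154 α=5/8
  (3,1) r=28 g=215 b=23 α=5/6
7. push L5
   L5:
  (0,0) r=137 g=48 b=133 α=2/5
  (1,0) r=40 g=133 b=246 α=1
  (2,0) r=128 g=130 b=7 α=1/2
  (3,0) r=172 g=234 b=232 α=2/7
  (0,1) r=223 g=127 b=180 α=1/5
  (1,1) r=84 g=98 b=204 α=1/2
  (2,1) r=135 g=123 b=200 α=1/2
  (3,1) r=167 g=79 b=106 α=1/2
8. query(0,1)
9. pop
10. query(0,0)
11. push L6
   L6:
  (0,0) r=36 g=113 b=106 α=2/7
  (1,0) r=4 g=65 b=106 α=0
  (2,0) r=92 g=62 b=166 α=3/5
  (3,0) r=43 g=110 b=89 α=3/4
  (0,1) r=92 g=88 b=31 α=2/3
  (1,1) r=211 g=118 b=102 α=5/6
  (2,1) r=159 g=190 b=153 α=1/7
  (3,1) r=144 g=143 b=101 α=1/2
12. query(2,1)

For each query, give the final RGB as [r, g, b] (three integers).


query (3,1) [L1,L2] — begin 0,0,0
L1 α=1/3: [251/3, 104/3, 32/3]
L2 α=1/3: [1204/9, 244/9, 412/9]
rounded: [134, 27, 46]

query (0,1) [L1,L2] — begin 0,0,0
after L1 α=5/6: [175/6, 1175/6, 445/6]
after L2 α=1/2: [283/12, 2279/12, 583/12]
rounded: [24, 190, 49]

(0,1) stack=L1,L2,L3,L4,L5; from [0,0,0]:
L1 α=5/6: [175/6, 1175/6, 445/6]
L2 α=1/2: [283/12, 2279/12, 583/12]
L3 α=1: [89, 57, 233]
L4 α=5/6: [859/6, 1007/6, 389/3]
L5 α=1/5: [2387/15, 479/3, 2096/15]
= [159, 160, 140]

(0,0) stack=L1,L2,L3,L4; from [0,0,0]:
L1 α=6/7: [492/7, 1098/7, 708/7]
L2 α=1: [89, 15, 15]
L3 α=1/2: [297/2, 45, 213/2]
L4 α=1/3: [424/3, 146/3, 122]
rounded: [141, 49, 122]

(2,1) stack=L1,L2,L3,L4,L6; from [0,0,0]:
+L1 (α=3/4) → [633/4, 69/2, 501/4]
+L2 (α=2/5) → [743/4, 1139/10, 475/4]
+L3 (α=5/6) → [2483/24, 9689/60, 4535/24]
+L4 (α=5/8) → [3043/64, 12889/160, 10695/64]
+L6 (α=1/7) → [2031/32, 53867/560, 5283/32]
= [63, 96, 165]
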